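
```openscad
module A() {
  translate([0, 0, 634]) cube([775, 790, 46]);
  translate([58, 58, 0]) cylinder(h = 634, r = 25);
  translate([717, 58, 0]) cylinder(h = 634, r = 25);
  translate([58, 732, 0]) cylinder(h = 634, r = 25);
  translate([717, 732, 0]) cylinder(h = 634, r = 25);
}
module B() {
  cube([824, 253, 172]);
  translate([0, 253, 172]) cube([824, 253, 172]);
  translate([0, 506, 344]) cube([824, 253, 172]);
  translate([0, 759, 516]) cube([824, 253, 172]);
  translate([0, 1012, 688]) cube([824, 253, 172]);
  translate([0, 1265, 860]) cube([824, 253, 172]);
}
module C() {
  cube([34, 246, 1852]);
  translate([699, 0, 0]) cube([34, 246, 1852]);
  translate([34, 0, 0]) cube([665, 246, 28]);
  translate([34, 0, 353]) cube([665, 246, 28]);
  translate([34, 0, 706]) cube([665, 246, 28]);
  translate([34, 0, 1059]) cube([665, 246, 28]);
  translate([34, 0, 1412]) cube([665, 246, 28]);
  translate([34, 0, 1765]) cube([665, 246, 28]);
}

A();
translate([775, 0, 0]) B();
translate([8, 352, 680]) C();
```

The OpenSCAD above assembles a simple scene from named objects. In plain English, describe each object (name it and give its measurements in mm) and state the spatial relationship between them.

A is a table with a 775×790 mm rectangular top, 46 mm thick, top surface at z = 680 mm, supported by four round legs of 50 mm diameter, each leg's bounding box inset 33 mm from the nearest pair of top edges, running from the floor.

B is a run of 6 identical solid stair steps. Each tread is 824×253 mm and each step block is 172 mm high. Step 1 rests on the floor; step k is offset from step 1 by (k−1)×253 mm in y and (k−1)×172 mm in z.

C is an open bookshelf. Two side panels, each 34 mm thick, 246 mm deep and 1852 mm tall, stand 733 mm apart (outside-to-outside). Between them sit 6 shelves, each 28 mm thick and 246 mm deep, spanning the full gap between the sides. The bottom shelf rests on the floor (its underside at z = 0) and the clear gap between one shelf's top and the next shelf's underside is 325 mm.

The staircase is against the table's +x side, with their −y faces flush. The bookshelf is on top of the table.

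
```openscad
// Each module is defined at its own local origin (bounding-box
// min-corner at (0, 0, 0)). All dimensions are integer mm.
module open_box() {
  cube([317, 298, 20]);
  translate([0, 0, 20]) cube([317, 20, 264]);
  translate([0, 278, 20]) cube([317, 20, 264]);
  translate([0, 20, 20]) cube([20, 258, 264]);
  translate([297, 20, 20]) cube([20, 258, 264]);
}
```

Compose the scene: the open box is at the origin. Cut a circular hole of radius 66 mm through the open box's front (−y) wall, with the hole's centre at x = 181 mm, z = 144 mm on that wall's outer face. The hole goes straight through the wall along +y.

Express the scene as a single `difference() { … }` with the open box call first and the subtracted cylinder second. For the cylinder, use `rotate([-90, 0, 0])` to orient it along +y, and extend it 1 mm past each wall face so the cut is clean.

difference() {
  open_box();
  translate([181, -1, 144]) rotate([-90, 0, 0]) cylinder(h = 22, r = 66);
}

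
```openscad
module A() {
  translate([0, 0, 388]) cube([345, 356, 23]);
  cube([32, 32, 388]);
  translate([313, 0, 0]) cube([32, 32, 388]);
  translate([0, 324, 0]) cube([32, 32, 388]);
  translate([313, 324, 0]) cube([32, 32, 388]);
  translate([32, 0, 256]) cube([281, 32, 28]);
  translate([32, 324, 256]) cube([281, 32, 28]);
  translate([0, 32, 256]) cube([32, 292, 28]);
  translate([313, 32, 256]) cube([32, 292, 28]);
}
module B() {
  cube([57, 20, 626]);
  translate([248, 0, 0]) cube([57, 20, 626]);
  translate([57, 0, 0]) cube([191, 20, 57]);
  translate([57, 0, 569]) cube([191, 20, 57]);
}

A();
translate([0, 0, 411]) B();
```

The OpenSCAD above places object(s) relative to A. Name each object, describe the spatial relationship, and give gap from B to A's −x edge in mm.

A is a stool. B is a picture frame. The picture frame is on top of the stool. The gap from the picture frame to the stool's −x edge is 0 mm.

The picture frame's min-x is at 0; the stool's min-x is 0; gap = 0 mm.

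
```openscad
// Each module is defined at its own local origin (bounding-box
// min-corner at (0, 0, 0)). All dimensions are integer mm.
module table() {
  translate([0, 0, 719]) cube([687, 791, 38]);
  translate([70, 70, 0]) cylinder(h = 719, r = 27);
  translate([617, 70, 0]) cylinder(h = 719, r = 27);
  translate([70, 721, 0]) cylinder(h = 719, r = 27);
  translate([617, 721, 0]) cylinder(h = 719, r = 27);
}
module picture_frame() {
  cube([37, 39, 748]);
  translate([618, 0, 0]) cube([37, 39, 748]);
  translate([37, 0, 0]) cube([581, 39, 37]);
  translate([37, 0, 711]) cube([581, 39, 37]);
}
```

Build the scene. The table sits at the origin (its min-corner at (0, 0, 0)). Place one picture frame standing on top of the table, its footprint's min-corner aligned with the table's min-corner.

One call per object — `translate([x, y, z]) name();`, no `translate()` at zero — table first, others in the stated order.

table();
translate([0, 0, 757]) picture_frame();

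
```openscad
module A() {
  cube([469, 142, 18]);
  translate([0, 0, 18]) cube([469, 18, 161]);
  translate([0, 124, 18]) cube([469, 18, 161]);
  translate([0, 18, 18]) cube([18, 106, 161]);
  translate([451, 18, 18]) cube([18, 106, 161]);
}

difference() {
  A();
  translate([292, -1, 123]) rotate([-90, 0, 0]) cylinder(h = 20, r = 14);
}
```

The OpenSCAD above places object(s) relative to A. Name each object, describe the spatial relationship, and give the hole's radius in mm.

The subtracted cylinder has r = 14 mm.

A is an open box. The open box has a circular hole through its front wall. The hole's radius is 14 mm.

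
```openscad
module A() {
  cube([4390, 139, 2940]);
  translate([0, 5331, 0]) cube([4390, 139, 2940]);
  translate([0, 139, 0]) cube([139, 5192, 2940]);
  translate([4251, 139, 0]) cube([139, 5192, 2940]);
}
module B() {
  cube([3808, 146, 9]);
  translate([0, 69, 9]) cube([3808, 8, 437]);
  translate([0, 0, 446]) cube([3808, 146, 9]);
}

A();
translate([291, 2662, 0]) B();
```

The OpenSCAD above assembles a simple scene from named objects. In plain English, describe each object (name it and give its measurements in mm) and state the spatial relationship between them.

A is the wall frame of a small rectangular building: four walls, each 2940 mm tall and 139 mm thick, enclosing a footprint 4390 mm (x) by 5470 mm (y) outside-to-outside, with no floor or roof. The front and back walls (the −y and +y sides) span the full width; the two side walls fit between them.

B is an I-beam lying along x, 3808 mm long. Overall section height 455 mm. Two flanges 146 mm wide (y) and 9 mm thick, one on the floor and one at the top; a web 8 mm thick runs between them, centred on the flange width.

The I-beam sits inside the house frame, centred.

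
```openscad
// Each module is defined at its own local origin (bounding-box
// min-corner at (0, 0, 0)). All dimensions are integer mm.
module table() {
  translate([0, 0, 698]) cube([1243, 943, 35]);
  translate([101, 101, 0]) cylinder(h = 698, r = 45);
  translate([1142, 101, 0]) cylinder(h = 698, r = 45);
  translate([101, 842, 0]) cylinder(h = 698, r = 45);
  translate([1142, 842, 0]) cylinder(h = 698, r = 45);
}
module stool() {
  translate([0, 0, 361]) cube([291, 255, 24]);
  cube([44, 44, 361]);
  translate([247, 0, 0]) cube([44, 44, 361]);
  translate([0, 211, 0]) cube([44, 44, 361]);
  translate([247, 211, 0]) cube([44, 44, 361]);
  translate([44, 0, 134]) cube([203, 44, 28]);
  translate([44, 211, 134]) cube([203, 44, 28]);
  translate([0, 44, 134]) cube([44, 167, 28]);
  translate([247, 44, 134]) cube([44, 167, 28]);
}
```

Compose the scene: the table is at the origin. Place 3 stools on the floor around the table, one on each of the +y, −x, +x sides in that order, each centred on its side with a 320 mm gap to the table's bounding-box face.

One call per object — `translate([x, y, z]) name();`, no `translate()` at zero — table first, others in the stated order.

table();
translate([476, 1263, 0]) stool();
translate([-611, 344, 0]) stool();
translate([1563, 344, 0]) stool();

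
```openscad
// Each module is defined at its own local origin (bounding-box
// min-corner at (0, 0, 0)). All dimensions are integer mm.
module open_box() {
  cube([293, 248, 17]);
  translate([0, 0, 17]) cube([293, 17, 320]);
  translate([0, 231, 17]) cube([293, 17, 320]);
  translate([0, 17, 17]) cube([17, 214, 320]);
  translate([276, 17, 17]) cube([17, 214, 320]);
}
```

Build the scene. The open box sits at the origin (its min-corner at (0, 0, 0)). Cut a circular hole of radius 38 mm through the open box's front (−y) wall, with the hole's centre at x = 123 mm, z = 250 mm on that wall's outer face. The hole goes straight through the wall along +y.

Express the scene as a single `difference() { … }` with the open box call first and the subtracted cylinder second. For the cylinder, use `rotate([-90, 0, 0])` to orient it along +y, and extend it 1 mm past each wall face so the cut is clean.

difference() {
  open_box();
  translate([123, -1, 250]) rotate([-90, 0, 0]) cylinder(h = 19, r = 38);
}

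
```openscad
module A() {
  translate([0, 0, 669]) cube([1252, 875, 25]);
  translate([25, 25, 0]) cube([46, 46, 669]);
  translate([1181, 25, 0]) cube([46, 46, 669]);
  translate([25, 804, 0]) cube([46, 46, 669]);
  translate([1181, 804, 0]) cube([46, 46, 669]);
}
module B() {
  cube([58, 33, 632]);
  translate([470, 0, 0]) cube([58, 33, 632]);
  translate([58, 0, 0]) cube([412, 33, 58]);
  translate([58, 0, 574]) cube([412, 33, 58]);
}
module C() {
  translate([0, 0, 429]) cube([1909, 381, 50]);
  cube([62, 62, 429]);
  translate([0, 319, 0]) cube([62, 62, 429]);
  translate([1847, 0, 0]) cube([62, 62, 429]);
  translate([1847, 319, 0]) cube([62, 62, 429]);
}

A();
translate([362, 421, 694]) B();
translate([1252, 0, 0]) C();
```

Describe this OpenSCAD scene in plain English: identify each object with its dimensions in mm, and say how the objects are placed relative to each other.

A is a rectangular dining table. The top is 1252×875×25 mm with its upper surface at z = 694 mm. It stands on four 46×46 mm square legs, each inset 25 mm from the nearest pair of top edges, running from the floor to the underside of the top.

B is a rectangular picture frame lying in the x–z plane (depth along y). The opening is 412 mm wide (x) by 516 mm tall (z), surrounded by a border 58 mm wide on all four sides. The frame is 33 mm deep and is made of two full-height vertical stiles with two horizontal rails fitted between them.

C is a long wooden bench with a 1909 mm (x) × 381 mm (y) seat, 50 mm thick, its top surface 479 mm above the floor. Four 62 mm square legs at the seat corners, flush with the edges, run from z = 0 to the seat underside.

The picture frame is on top of the table, centred. The bench is against the table's +x side, with their −y faces flush.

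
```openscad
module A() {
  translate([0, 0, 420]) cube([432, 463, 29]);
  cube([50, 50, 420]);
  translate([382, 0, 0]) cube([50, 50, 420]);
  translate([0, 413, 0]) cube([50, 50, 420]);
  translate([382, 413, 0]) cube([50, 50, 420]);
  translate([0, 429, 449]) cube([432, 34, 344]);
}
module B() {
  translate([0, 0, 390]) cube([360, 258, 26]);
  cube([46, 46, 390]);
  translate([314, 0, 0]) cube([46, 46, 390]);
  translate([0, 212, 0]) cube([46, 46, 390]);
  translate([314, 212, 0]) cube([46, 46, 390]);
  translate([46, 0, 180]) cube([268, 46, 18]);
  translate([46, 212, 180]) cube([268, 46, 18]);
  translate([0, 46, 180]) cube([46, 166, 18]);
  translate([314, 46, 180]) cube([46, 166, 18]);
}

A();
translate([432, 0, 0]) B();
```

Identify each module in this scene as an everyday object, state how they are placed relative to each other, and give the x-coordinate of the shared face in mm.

A is a chair. B is a stool. The stool is against the chair's +x side, with their −y faces flush. The x-coordinate of the shared face is 432 mm.

The chair's +x face and the stool's −x face are both at x = 432 mm.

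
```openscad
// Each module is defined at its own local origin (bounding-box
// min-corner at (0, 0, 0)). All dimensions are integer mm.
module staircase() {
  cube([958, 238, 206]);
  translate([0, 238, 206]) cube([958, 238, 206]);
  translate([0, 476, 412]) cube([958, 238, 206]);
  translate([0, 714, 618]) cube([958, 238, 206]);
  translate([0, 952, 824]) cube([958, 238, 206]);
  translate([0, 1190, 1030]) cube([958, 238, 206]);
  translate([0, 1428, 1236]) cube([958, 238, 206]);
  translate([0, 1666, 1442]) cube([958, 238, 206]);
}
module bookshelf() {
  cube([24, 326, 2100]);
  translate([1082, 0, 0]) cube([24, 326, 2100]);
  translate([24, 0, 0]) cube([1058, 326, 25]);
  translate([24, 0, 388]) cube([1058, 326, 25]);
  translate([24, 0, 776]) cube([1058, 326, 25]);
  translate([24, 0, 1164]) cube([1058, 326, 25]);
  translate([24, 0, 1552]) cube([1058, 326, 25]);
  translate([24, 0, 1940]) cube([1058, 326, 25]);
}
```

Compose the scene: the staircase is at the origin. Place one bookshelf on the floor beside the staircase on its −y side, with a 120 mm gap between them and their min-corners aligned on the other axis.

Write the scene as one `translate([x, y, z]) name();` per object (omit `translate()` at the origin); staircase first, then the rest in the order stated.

staircase();
translate([0, -446, 0]) bookshelf();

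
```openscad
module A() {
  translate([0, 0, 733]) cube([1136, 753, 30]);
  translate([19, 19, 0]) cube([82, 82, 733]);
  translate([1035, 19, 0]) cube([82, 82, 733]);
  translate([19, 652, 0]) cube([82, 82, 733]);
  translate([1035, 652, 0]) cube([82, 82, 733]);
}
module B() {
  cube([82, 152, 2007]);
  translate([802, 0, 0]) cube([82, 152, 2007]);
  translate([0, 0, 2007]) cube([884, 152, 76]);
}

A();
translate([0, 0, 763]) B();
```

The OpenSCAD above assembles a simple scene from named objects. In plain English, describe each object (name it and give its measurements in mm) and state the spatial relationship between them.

A is a table: top 1136 mm (x) × 753 mm (y), 30 mm thick, upper face at z = 763 mm, on four 82×82 mm square legs, each inset 19 mm from the nearest pair of top edges, running from z = 0 to the bottom of the top.

B is a door frame. The clear opening is 720 mm wide and 2007 mm high. Two 82 mm wide jambs, 152 mm deep, stand either side of the opening from the floor to the top of the opening. A 76 mm thick head sits across the top of both jambs, spanning the full outside width of the frame.

The door frame is on top of the table.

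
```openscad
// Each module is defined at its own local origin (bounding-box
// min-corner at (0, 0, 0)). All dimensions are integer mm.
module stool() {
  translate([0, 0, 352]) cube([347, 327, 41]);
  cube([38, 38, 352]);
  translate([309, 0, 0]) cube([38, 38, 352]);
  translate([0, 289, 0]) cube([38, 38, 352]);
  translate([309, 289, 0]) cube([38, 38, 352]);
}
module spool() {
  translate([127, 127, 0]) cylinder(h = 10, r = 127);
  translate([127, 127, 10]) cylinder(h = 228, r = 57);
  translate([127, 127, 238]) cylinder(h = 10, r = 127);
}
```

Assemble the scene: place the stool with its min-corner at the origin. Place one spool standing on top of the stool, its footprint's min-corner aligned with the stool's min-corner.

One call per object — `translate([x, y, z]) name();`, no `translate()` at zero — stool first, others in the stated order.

stool();
translate([0, 0, 393]) spool();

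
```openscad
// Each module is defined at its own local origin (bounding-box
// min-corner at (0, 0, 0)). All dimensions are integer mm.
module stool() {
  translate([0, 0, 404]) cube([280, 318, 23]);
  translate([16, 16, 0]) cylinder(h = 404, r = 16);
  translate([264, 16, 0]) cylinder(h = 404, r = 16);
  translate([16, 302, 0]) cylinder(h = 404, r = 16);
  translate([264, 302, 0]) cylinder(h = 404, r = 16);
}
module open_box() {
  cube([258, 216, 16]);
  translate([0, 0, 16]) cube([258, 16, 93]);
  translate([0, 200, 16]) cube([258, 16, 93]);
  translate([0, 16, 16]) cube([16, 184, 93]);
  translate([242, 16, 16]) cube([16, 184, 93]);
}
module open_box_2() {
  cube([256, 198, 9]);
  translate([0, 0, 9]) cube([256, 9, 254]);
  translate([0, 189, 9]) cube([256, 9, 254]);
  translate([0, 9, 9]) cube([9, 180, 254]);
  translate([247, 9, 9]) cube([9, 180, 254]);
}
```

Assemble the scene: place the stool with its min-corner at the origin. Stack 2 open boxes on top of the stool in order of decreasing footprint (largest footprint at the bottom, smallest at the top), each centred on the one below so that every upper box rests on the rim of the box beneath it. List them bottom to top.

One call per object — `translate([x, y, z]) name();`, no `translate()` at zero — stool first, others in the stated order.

stool();
translate([11, 51, 427]) open_box();
translate([12, 60, 536]) open_box_2();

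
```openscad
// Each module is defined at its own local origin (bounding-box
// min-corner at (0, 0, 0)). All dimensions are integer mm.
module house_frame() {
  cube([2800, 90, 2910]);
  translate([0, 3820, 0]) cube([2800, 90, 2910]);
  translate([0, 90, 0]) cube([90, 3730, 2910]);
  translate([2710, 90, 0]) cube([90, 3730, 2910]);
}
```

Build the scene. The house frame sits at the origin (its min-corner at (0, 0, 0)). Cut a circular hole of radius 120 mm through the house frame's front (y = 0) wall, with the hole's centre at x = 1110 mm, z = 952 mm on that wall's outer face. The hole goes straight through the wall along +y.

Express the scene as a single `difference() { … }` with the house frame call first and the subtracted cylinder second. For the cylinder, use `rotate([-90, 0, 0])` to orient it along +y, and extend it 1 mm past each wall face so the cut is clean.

difference() {
  house_frame();
  translate([1110, -1, 952]) rotate([-90, 0, 0]) cylinder(h = 92, r = 120);
}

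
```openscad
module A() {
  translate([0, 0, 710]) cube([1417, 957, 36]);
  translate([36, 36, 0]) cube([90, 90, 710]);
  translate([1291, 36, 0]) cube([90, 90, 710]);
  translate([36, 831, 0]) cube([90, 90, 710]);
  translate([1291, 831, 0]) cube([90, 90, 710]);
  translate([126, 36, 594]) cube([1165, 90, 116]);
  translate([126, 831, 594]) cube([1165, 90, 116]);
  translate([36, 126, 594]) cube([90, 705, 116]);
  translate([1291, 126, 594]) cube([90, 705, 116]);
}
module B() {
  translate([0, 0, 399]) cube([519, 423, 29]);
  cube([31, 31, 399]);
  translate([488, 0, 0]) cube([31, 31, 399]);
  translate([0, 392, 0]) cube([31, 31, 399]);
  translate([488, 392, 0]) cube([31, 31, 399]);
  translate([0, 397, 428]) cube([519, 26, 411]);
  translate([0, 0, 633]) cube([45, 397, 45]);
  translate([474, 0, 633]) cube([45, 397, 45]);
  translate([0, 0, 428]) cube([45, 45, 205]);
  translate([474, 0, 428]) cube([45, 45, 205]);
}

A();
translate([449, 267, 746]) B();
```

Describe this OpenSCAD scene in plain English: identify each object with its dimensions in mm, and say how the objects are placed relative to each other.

A is a table: top 1417 mm (x) × 957 mm (y), 36 mm thick, upper face at z = 746 mm, on four 90×90 mm square legs, each inset 36 mm from the nearest pair of top edges, running from z = 0 to the bottom of the top. Four apron rails, 90 mm thick and 116 mm tall, run between adjacent legs with their top edges flush with the underside of the top and their outer faces flush with the legs' outer faces.

B is a chair. The seat is a 519×423×29 mm slab with its top at z = 428 mm, on four 31×31 mm corner legs (flush with the seat edges, standing on z = 0). A flat backrest 26 mm thick, 411 mm tall, spans the full seat width and rises from the seat top along its +y edge, rear face flush with the rear of the seat. Two armrests of 45×45 mm section run along each side from the seat's front edge to the front of the backrest, top faces 250 mm above the seat top and outer faces flush with the seat's x-edges; a 45×45 mm post under the front of each armrest stands on the seat at the front corner.

The chair is on top of the table, centred.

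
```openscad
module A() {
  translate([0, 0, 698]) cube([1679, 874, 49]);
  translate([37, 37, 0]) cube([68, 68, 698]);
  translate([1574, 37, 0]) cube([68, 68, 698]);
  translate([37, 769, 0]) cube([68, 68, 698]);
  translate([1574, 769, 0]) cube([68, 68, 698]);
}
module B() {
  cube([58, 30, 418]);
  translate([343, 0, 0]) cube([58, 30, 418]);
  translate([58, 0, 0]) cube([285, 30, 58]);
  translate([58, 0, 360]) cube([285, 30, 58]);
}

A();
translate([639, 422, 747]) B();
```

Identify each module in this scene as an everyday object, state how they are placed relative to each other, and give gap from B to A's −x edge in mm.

The picture frame's min-x is at 639; the table's min-x is 0; gap = 639 mm.

A is a table. B is a picture frame. The picture frame is on top of the table, centred. The gap from the picture frame to the table's −x edge is 639 mm.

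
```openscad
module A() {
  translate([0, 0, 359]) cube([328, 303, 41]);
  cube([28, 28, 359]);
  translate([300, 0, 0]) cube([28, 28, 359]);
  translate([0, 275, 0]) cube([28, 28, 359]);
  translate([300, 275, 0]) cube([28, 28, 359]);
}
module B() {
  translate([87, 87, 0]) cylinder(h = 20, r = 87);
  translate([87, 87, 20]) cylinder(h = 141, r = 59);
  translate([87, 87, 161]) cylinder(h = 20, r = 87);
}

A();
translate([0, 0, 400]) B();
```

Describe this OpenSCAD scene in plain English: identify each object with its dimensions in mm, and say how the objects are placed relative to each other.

A is a four-legged stool. The seat is a 328×303×41 mm slab whose top surface is at z = 400 mm; four square legs, each 28×28 mm in cross-section, run from the floor (z = 0) to the underside of the seat, each flush with a corner of the seat.

B is a spool: two coaxial disc flanges of radius 87 mm and thickness 20 mm, joined by a core cylinder of radius 59 mm and height 141 mm. The lower flange rests on z = 0 and the three cylinders share a vertical axis.

The spool is on top of the stool.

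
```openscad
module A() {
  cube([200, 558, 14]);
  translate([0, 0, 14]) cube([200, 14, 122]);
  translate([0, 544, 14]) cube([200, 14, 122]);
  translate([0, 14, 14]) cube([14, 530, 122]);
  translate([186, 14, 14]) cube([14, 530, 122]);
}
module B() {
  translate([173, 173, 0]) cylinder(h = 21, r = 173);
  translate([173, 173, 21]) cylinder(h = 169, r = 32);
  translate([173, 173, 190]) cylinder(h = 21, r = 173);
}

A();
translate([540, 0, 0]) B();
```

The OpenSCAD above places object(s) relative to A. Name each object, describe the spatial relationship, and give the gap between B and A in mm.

The spool's nearest face is 340 mm from the open box's +x face.

A is an open box. B is a spool. The spool is on the floor beside the open box on its +x side. The gap between the spool and the open box is 340 mm.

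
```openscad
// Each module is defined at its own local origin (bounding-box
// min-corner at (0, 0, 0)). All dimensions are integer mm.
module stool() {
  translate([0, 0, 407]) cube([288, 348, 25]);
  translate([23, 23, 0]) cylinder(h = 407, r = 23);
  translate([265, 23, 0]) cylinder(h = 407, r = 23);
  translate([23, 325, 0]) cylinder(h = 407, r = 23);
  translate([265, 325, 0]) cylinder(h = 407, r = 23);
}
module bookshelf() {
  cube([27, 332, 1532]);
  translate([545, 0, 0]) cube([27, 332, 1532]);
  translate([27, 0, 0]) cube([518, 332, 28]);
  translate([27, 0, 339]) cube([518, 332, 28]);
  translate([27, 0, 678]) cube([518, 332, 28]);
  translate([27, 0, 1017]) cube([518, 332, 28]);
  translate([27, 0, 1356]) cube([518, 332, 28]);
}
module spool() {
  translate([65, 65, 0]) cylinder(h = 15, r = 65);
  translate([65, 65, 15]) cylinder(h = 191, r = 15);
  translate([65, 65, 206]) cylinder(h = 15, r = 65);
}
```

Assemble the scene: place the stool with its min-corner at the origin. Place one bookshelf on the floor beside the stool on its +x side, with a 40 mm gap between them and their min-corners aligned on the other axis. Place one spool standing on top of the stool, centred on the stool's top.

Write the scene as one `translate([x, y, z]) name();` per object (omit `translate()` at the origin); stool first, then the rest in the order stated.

stool();
translate([328, 0, 0]) bookshelf();
translate([79, 109, 432]) spool();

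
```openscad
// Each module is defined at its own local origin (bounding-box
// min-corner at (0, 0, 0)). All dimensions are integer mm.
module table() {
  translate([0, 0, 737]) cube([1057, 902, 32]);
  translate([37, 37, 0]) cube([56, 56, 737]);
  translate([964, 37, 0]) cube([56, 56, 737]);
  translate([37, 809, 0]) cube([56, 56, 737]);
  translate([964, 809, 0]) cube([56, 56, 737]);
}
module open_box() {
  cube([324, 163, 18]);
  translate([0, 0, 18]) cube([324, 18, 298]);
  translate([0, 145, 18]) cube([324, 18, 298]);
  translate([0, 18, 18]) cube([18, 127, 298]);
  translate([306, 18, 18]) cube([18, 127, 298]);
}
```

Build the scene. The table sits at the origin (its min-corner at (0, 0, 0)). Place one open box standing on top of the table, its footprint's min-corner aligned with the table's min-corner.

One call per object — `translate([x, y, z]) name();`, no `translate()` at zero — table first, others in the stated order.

table();
translate([0, 0, 769]) open_box();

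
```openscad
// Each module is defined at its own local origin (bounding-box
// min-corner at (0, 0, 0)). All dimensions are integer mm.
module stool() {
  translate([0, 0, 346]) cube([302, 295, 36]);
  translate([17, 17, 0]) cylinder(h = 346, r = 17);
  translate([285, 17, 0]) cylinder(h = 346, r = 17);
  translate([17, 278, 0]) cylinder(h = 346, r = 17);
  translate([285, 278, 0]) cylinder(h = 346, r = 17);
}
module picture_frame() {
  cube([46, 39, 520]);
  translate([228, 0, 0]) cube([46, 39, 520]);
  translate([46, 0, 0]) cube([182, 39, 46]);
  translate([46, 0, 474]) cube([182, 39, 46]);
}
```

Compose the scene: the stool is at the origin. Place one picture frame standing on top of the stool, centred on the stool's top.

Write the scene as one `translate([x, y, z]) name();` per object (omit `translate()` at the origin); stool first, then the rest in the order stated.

stool();
translate([14, 128, 382]) picture_frame();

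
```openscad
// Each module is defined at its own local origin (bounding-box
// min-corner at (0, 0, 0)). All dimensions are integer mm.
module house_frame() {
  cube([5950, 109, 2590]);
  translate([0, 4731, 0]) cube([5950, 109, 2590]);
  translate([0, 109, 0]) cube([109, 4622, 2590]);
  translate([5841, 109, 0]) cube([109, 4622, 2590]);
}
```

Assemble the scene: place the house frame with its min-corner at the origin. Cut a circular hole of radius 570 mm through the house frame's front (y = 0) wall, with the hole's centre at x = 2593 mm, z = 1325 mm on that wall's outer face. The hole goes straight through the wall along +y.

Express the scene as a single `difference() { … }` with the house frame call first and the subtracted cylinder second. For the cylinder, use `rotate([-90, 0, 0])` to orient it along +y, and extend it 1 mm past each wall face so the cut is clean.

difference() {
  house_frame();
  translate([2593, -1, 1325]) rotate([-90, 0, 0]) cylinder(h = 111, r = 570);
}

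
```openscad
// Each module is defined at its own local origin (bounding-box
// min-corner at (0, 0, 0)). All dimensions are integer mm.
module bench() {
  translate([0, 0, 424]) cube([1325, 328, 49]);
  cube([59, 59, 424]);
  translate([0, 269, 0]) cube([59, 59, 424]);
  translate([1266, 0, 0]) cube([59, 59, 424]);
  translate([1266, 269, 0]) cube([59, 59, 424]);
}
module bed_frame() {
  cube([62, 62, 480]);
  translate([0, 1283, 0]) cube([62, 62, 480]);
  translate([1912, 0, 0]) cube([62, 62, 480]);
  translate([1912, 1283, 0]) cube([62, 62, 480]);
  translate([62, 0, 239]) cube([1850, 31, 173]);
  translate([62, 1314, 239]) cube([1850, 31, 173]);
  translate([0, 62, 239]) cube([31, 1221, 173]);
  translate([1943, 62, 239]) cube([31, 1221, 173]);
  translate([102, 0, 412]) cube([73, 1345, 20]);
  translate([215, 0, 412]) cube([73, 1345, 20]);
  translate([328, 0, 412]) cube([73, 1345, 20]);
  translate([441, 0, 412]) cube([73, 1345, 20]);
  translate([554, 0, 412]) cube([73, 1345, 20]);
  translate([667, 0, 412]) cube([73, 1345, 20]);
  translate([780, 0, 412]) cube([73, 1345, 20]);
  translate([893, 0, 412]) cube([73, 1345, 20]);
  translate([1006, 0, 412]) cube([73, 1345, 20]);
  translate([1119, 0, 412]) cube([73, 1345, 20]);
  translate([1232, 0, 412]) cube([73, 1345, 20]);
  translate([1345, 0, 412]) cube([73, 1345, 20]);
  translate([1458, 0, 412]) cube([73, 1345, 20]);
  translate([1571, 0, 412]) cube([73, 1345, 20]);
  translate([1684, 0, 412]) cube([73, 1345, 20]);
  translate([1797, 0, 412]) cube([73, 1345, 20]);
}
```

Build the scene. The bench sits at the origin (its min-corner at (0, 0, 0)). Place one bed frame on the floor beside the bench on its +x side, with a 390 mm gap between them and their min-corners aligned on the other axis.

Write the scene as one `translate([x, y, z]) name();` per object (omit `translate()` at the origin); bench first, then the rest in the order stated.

bench();
translate([1715, 0, 0]) bed_frame();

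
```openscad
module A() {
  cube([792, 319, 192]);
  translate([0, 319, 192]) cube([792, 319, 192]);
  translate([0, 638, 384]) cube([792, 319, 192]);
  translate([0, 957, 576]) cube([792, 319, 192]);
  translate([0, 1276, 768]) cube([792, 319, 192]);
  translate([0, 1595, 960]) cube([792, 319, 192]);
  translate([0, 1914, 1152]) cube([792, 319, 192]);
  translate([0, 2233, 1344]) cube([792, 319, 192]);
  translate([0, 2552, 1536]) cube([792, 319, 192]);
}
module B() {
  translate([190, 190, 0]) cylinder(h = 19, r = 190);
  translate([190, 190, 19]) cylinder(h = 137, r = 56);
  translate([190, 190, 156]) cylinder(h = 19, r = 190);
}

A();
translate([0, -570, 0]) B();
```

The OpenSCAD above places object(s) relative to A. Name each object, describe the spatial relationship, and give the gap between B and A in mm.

The spool's nearest face is 190 mm from the staircase's −y face.

A is a staircase. B is a spool. The spool is on the floor beside the staircase on its −y side. The gap between the spool and the staircase is 190 mm.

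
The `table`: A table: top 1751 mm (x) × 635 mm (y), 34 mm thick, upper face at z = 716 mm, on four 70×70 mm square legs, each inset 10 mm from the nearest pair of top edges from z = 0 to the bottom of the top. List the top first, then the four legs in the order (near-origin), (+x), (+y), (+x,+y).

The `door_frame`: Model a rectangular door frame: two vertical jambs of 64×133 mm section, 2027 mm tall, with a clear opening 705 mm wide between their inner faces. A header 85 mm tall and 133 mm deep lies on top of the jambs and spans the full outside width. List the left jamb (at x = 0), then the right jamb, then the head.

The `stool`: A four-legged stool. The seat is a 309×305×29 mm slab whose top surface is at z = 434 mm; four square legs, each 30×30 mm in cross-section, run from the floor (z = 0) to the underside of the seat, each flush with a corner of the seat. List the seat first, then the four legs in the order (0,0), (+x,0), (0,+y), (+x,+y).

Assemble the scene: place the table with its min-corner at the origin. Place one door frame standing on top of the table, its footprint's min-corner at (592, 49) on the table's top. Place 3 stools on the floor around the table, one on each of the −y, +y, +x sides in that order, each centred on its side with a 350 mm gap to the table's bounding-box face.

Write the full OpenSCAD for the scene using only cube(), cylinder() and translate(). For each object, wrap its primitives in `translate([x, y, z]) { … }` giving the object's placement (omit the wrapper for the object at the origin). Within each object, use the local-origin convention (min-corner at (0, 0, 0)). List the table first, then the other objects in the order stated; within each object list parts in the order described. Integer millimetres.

translate([0, 0, 682]) cube([1751, 635, 34]);
translate([10, 10, 0]) cube([70, 70, 682]);
translate([1671, 10, 0]) cube([70, 70, 682]);
translate([10, 555, 0]) cube([70, 70, 682]);
translate([1671, 555, 0]) cube([70, 70, 682]);
translate([592, 49, 716]) {
  cube([64, 133, 2027]);
  translate([769, 0, 0]) cube([64, 133, 2027]);
  translate([0, 0, 2027]) cube([833, 133, 85]);
}
translate([721, -655, 0]) {
  translate([0, 0, 405]) cube([309, 305, 29]);
  cube([30, 30, 405]);
  translate([279, 0, 0]) cube([30, 30, 405]);
  translate([0, 275, 0]) cube([30, 30, 405]);
  translate([279, 275, 0]) cube([30, 30, 405]);
}
translate([721, 985, 0]) {
  translate([0, 0, 405]) cube([309, 305, 29]);
  cube([30, 30, 405]);
  translate([279, 0, 0]) cube([30, 30, 405]);
  translate([0, 275, 0]) cube([30, 30, 405]);
  translate([279, 275, 0]) cube([30, 30, 405]);
}
translate([2101, 165, 0]) {
  translate([0, 0, 405]) cube([309, 305, 29]);
  cube([30, 30, 405]);
  translate([279, 0, 0]) cube([30, 30, 405]);
  translate([0, 275, 0]) cube([30, 30, 405]);
  translate([279, 275, 0]) cube([30, 30, 405]);
}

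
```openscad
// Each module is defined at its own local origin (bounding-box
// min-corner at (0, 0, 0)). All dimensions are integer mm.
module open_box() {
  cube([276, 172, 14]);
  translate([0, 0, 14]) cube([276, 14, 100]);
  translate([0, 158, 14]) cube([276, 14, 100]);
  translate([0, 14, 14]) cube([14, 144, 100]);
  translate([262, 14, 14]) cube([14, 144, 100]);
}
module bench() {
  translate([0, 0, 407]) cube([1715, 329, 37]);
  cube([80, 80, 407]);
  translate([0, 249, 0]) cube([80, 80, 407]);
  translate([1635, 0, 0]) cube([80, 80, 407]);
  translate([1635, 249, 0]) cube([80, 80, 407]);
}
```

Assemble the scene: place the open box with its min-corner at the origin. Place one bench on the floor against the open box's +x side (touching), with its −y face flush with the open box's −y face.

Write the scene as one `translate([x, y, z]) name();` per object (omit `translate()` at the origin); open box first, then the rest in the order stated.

open_box();
translate([276, 0, 0]) bench();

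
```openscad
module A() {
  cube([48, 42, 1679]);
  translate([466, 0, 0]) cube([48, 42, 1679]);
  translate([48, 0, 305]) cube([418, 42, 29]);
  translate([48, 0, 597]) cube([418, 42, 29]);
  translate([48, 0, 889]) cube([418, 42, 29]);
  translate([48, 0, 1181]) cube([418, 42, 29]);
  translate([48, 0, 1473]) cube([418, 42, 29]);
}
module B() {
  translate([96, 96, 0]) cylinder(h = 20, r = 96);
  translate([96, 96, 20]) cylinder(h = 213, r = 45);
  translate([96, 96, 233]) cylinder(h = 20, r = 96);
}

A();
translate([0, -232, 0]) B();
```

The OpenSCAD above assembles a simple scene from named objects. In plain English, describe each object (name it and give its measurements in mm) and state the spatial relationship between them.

A is a wooden ladder with two side rails of 48×42 mm section and 1679 mm height, set 514 mm apart overall. Between them run 5 rectangular rungs (42 mm deep, 29 mm thick), front faces flush with the rails' −y face. The bottom of the first rung is 305 mm above the floor and each subsequent rung is 292 mm higher than the one below.

B is a spool: two coaxial disc flanges of radius 96 mm and thickness 20 mm, joined by a core cylinder of radius 45 mm and height 213 mm. The lower flange rests on z = 0 and the three cylinders share a vertical axis.

The spool is on the floor beside the ladder on its −y side.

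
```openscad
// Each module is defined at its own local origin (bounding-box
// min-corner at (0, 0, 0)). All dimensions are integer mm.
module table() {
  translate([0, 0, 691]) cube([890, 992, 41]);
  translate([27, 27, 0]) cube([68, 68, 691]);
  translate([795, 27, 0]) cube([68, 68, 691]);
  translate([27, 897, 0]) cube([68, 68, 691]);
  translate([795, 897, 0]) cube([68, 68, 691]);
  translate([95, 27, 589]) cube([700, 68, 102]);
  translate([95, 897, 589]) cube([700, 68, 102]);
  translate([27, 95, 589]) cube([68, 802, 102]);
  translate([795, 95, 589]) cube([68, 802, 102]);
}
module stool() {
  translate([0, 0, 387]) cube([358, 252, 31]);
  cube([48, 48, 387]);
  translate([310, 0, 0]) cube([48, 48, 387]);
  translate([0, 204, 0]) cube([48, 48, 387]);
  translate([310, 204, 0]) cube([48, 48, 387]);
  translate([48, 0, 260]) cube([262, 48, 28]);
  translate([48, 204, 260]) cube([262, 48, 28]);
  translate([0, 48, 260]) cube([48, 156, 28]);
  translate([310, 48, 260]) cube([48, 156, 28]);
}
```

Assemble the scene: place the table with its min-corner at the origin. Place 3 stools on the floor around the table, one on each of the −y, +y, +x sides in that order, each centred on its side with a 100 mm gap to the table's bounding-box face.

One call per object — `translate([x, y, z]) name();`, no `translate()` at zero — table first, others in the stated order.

table();
translate([266, -352, 0]) stool();
translate([266, 1092, 0]) stool();
translate([990, 370, 0]) stool();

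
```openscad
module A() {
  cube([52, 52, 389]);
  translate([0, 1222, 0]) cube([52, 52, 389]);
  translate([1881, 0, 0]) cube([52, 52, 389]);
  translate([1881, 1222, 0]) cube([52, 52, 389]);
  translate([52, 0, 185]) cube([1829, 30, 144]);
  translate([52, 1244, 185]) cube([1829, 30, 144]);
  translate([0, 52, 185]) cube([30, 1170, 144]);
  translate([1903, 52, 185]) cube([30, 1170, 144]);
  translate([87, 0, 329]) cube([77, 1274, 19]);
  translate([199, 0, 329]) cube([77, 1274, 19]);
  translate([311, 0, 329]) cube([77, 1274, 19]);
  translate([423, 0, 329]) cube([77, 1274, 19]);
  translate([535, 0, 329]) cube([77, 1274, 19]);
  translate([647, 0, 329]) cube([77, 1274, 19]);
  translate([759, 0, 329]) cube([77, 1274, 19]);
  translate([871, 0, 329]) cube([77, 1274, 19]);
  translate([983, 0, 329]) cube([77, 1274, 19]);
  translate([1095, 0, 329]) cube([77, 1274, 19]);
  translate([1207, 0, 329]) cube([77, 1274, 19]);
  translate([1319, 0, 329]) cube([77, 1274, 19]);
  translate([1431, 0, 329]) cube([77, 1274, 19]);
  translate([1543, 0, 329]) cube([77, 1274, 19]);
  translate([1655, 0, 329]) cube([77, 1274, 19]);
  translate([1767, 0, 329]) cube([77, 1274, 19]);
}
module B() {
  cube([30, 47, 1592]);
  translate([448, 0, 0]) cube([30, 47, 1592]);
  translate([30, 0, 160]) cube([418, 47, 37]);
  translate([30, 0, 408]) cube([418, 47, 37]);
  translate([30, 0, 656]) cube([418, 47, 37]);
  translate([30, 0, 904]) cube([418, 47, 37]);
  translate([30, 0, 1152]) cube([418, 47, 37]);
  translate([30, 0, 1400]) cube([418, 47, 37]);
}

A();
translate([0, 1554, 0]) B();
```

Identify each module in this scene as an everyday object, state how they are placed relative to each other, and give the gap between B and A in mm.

The ladder's nearest face is 280 mm from the bed frame's +y face.

A is a bed frame. B is a ladder. The ladder is on the floor beside the bed frame on its +y side. The gap between the ladder and the bed frame is 280 mm.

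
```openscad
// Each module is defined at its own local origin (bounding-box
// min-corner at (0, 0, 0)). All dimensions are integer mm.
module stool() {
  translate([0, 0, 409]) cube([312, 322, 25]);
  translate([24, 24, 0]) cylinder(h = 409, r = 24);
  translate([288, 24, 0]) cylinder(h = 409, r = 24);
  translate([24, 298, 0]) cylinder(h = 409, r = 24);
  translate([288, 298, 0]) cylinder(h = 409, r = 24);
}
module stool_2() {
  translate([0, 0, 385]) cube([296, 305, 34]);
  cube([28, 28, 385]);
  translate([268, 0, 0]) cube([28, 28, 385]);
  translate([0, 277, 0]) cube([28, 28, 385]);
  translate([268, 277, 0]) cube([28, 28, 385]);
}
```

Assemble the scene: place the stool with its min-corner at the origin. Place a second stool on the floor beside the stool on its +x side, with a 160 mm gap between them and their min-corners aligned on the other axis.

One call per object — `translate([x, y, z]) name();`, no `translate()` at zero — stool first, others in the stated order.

stool();
translate([472, 0, 0]) stool_2();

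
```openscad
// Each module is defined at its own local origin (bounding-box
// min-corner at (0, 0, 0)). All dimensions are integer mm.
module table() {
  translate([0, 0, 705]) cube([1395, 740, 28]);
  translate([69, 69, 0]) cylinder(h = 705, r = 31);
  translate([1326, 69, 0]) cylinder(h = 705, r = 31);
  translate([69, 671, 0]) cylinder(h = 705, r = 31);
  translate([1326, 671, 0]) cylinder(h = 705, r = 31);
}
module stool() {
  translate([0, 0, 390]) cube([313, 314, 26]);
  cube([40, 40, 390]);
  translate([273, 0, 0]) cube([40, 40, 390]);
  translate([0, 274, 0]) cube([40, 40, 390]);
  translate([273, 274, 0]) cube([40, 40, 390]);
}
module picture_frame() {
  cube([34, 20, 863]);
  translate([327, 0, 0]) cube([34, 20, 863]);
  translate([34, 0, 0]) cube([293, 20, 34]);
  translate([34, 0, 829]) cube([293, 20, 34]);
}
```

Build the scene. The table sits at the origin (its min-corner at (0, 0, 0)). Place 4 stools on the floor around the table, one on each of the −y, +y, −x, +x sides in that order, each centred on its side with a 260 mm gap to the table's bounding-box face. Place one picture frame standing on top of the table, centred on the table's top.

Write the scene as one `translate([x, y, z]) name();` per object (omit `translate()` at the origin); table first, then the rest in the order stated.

table();
translate([541, -574, 0]) stool();
translate([541, 1000, 0]) stool();
translate([-573, 213, 0]) stool();
translate([1655, 213, 0]) stool();
translate([517, 360, 733]) picture_frame();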